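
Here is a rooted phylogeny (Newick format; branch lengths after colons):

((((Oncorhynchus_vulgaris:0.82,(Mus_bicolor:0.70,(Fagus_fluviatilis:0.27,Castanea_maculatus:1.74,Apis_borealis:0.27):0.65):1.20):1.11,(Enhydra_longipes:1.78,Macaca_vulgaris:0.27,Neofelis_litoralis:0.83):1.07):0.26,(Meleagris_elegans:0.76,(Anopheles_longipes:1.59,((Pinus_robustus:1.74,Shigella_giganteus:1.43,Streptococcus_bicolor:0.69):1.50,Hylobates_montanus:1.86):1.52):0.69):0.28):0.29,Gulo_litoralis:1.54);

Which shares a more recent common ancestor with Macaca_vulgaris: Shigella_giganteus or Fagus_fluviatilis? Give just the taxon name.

Fagus_fluviatilis

The MRCA of Macaca_vulgaris and Fagus_fluviatilis subtends ((Oncorhynchus_vulgaris,(Mus_bicolor,(Fagus_fluviatilis,Castanea_maculatus,Apis_borealis))),(Enhydra_longipes,Macaca_vulgaris,Neofelis_litoralis)) (8 taxa).
The MRCA of Macaca_vulgaris and Shigella_giganteus subtends (((Oncorhynchus_vulgaris,(Mus_bicolor,(Fagus_fluviatilis,Castanea_maculatus,Apis_borealis))),(Enhydra_longipes,Macaca_vulgaris,Neofelis_litoralis)),(Meleagris_elegans,(Anopheles_longipes,((Pinus_robustus,Shigella_giganteus,Streptococcus_bicolor),Hylobates_montanus)))) (14 taxa).
The first is nested inside the second, so Macaca_vulgaris shares a more recent common ancestor with Fagus_fluviatilis.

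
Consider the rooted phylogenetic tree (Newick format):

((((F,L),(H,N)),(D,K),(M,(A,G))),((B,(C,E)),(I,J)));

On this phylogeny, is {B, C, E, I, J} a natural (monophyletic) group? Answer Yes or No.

The most recent common ancestor of these taxa subtends ((B,(C,E)),(I,J)).
That clade has exactly 5 tips — every listed taxon and nothing else — so the group is monophyletic.

Yes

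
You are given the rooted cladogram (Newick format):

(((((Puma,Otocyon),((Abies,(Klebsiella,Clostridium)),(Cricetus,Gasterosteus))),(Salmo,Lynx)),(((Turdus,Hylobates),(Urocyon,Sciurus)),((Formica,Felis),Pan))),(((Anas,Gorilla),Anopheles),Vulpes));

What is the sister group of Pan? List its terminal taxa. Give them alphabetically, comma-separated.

Felis, Formica

Pan attaches to the tree at the node subtending ((Formica,Felis),Pan).
The other lineage descending from that same node — the sister group — is (Formica,Felis); its 2 tips in alphabetical order are the answer.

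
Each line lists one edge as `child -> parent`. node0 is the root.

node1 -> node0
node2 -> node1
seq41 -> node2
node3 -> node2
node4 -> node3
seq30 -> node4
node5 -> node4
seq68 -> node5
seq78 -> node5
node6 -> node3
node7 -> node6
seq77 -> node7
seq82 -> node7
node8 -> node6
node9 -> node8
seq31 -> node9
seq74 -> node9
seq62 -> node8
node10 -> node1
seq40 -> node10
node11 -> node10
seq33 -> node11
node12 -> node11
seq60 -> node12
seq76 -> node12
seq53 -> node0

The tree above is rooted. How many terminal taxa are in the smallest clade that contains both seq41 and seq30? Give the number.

The MRCA of seq41 and seq30 is the node subtending (seq41,((seq30,(seq68,seq78)),((seq77,seq82),((seq31,seq74),seq62)))).
That clade contains 9 terminal taxa: seq30, seq31, seq41, seq62, seq68, seq74, seq77, seq78, seq82.

9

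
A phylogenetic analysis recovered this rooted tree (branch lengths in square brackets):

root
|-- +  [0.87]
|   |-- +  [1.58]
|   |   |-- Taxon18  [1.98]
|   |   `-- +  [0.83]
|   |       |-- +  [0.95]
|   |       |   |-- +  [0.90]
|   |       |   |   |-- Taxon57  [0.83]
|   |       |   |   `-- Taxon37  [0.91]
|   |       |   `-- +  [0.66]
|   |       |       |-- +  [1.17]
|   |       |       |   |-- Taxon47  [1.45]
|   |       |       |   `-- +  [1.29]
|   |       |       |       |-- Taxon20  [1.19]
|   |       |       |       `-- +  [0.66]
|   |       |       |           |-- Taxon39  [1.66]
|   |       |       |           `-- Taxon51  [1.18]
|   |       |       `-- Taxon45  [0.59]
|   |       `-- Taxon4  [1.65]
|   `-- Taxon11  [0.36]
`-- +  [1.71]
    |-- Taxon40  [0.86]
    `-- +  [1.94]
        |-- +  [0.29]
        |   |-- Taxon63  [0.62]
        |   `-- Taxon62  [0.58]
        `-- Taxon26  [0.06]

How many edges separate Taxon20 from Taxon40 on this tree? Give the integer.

10

The MRCA of Taxon20 and Taxon40 is the root of the tree.
From Taxon20 up to that node: 8 branches. From Taxon40 up to the same node: 2 branches. Total: 8 + 2 = 10.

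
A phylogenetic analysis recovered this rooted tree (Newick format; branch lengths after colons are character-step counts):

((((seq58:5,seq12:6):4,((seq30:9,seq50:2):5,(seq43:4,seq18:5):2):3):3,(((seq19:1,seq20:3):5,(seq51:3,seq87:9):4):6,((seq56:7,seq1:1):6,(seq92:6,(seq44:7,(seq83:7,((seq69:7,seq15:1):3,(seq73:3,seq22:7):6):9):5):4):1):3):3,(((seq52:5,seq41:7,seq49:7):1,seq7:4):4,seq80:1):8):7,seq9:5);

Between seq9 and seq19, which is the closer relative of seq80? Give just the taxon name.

seq19

The MRCA of seq80 and seq19 subtends (((seq58,seq12),((seq30,seq50),(seq43,seq18))),(((seq19,seq20),(seq51,seq87)),((seq56,seq1),(seq92,(seq44,(seq83,((seq69,seq15),(seq73,seq22))))))),(((seq52,seq41,seq49),seq7),seq80)) (24 taxa).
The MRCA of seq80 and seq9 is the root, subtending the entire tree (25 taxa).
The first is nested inside the second, so seq80 shares a more recent common ancestor with seq19.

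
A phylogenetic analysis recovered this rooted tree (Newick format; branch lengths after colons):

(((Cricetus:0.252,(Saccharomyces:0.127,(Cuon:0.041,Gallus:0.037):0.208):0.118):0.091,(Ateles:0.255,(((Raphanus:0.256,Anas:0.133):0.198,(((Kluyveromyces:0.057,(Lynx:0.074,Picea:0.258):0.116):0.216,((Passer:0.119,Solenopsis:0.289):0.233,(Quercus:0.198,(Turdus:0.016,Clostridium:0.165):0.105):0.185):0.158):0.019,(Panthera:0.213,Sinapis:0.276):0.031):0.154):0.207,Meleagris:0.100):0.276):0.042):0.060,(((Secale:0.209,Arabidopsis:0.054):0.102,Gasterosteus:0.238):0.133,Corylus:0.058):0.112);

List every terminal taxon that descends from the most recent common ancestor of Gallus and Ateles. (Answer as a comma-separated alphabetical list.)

Anas, Ateles, Clostridium, Cricetus, Cuon, Gallus, Kluyveromyces, Lynx, Meleagris, Panthera, Passer, Picea, Quercus, Raphanus, Saccharomyces, Sinapis, Solenopsis, Turdus

Tracing Gallus: it sits inside (Cuon,Gallus).
Tracing Ateles: it sits inside (Ateles,(((Raphanus,Anas),(((Kluyveromyces,(Lynx,Picea)),((Passer,Solenopsis),(Quercus,(Turdus,Clostridium)))),(Panthera,Sinapis))),Meleagris)).
The smallest clade enclosing both is ((Cricetus,(Saccharomyces,(Cuon,Gallus))),(Ateles,(((Raphanus,Anas),(((Kluyveromyces,(Lynx,Picea)),((Passer,Solenopsis),(Quercus,(Turdus,Clostridium)))),(Panthera,Sinapis))),Meleagris))); the answer is its 18 terminal taxa in alphabetical order.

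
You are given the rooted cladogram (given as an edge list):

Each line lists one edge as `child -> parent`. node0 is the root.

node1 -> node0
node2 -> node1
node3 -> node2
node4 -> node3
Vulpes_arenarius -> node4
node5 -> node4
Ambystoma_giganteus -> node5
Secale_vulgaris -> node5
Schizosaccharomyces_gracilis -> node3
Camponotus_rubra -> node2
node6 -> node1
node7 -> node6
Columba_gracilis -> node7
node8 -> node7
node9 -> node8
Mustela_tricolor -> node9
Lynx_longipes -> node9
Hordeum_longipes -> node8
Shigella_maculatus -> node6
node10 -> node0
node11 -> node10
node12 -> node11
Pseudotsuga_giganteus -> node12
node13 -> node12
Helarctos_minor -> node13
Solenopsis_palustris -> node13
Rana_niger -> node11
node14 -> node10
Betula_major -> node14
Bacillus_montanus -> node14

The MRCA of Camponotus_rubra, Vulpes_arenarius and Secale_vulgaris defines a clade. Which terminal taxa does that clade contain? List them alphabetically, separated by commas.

Ambystoma_giganteus, Camponotus_rubra, Schizosaccharomyces_gracilis, Secale_vulgaris, Vulpes_arenarius

Tracing Camponotus_rubra: it sits inside (((Vulpes_arenarius,(Ambystoma_giganteus,Secale_vulgaris)),Schizosaccharomyces_gracilis),Camponotus_rubra).
Tracing Vulpes_arenarius: it sits inside (Vulpes_arenarius,(Ambystoma_giganteus,Secale_vulgaris)).
Tracing Secale_vulgaris: it sits inside (Ambystoma_giganteus,Secale_vulgaris).
The smallest clade enclosing all 3 is (((Vulpes_arenarius,(Ambystoma_giganteus,Secale_vulgaris)),Schizosaccharomyces_gracilis),Camponotus_rubra); the answer is its 5 terminal taxa in alphabetical order.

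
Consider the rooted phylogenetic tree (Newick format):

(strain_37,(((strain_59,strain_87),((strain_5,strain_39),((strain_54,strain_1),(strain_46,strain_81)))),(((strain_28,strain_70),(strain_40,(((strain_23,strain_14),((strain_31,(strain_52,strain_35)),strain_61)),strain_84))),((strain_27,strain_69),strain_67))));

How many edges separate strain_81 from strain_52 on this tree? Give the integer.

14

The MRCA of strain_81 and strain_52 is the node subtending (((strain_59,strain_87),((strain_5,strain_39),((strain_54,strain_1),(strain_46,strain_81)))),(((strain_28,strain_70),(strain_40,(((strain_23,strain_14),((strain_31,(strain_52,strain_35)),strain_61)),strain_84))),((strain_27,strain_69),strain_67))).
From strain_81 up to that node: 5 branches. From strain_52 up to the same node: 9 branches. Total: 5 + 9 = 14.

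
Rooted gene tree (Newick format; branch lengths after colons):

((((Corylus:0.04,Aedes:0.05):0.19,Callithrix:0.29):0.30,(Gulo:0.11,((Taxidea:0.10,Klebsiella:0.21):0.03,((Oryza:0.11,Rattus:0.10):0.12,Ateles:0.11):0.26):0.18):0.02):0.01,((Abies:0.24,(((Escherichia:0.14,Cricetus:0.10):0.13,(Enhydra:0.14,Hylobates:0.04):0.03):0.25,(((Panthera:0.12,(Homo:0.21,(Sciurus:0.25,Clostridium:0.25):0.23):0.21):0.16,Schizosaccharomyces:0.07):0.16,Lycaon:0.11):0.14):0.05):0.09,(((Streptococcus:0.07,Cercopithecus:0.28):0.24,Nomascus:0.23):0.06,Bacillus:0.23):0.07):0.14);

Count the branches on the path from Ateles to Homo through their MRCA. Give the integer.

13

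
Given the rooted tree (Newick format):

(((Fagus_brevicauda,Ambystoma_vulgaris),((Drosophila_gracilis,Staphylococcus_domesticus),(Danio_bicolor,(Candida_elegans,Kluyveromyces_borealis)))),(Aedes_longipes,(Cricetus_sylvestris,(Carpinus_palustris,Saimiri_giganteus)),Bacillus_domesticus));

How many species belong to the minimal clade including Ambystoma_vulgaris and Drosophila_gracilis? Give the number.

7

The MRCA of Ambystoma_vulgaris and Drosophila_gracilis is the node subtending ((Fagus_brevicauda,Ambystoma_vulgaris),((Drosophila_gracilis,Staphylococcus_domesticus),(Danio_bicolor,(Candida_elegans,Kluyveromyces_borealis)))).
That clade contains 7 terminal taxa: Ambystoma_vulgaris, Candida_elegans, Danio_bicolor, Drosophila_gracilis, Fagus_brevicauda, Kluyveromyces_borealis, Staphylococcus_domesticus.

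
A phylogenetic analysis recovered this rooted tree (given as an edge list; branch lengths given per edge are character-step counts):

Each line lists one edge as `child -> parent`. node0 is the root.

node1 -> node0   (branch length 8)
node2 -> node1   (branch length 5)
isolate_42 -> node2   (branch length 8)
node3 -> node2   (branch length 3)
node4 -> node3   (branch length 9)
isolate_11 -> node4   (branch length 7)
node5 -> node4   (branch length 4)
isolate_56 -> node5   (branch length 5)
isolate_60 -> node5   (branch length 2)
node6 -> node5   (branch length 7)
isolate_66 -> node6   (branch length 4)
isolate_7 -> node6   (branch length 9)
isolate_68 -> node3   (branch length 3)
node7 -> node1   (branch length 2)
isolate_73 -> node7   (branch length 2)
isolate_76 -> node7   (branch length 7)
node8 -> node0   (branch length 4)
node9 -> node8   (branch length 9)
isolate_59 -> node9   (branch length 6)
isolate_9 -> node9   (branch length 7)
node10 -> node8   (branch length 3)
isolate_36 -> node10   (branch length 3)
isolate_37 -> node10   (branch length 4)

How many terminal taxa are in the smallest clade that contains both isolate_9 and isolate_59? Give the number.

The MRCA of isolate_9 and isolate_59 is the node subtending (isolate_59,isolate_9).
That clade contains 2 terminal taxa: isolate_59, isolate_9.

2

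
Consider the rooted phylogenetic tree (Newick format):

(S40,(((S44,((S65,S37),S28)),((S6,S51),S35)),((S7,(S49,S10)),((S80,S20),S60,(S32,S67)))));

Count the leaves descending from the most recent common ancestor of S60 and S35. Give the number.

The MRCA of S60 and S35 is the node subtending (((S44,((S65,S37),S28)),((S6,S51),S35)),((S7,(S49,S10)),((S80,S20),S60,(S32,S67)))).
That clade contains 15 terminal taxa: S10, S20, S28, S32, S35, S37, S44, S49, S51, S6, S60, S65, S67, S7, S80.

15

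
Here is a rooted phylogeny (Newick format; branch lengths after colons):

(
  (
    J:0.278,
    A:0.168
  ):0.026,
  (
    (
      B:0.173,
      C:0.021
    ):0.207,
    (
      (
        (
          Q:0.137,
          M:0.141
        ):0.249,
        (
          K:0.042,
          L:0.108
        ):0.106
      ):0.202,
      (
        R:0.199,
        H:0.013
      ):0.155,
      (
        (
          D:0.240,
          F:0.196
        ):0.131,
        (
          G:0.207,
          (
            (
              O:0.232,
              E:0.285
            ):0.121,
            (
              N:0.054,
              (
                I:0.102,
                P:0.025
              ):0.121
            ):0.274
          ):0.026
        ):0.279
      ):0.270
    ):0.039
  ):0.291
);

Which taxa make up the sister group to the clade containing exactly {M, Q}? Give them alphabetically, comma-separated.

K, L

The clade containing exactly {M, Q} attaches to the tree at the node subtending ((Q,M),(K,L)).
The other lineage descending from that same node — the sister group — is (K,L); its 2 tips in alphabetical order are the answer.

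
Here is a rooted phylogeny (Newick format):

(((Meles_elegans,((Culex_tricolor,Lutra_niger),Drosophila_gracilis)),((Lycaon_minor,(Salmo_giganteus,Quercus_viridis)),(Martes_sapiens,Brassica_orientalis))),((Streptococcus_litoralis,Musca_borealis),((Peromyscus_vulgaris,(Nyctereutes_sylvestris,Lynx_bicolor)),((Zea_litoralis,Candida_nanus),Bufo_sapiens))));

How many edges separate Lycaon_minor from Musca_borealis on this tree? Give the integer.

The MRCA of Lycaon_minor and Musca_borealis is the root of the tree.
From Lycaon_minor up to that node: 4 branches. From Musca_borealis up to the same node: 3 branches. Total: 4 + 3 = 7.

7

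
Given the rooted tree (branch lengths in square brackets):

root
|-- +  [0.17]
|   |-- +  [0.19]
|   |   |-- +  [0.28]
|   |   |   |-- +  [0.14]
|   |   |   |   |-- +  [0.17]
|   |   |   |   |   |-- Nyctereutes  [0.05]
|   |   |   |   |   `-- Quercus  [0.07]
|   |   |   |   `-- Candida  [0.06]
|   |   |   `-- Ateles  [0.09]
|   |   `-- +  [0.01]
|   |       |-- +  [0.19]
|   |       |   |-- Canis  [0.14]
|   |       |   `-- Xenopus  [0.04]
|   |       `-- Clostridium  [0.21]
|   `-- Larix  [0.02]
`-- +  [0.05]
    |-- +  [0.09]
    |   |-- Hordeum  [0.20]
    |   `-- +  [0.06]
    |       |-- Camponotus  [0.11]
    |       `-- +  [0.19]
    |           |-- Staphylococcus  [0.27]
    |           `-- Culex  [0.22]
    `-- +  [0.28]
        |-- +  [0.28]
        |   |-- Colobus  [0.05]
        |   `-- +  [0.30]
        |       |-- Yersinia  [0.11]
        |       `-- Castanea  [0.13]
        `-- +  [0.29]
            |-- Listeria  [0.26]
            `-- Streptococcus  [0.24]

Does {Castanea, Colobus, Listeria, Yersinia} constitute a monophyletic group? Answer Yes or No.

The MRCA of the listed taxa subtends ((Colobus,(Yersinia,Castanea)),(Listeria,Streptococcus)).
That clade also contains Streptococcus, which is not in the proposed group, so the group is not monophyletic.

No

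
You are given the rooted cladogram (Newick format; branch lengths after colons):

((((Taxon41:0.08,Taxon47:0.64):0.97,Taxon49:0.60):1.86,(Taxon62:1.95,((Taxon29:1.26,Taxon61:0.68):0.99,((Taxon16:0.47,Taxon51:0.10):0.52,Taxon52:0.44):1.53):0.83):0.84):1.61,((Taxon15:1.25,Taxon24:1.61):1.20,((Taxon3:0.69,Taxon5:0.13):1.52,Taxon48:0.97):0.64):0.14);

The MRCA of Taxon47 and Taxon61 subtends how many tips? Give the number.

The MRCA of Taxon47 and Taxon61 is the node subtending (((Taxon41,Taxon47),Taxon49),(Taxon62,((Taxon29,Taxon61),((Taxon16,Taxon51),Taxon52)))).
That clade contains 9 terminal taxa: Taxon16, Taxon29, Taxon41, Taxon47, Taxon49, Taxon51, Taxon52, Taxon61, Taxon62.

9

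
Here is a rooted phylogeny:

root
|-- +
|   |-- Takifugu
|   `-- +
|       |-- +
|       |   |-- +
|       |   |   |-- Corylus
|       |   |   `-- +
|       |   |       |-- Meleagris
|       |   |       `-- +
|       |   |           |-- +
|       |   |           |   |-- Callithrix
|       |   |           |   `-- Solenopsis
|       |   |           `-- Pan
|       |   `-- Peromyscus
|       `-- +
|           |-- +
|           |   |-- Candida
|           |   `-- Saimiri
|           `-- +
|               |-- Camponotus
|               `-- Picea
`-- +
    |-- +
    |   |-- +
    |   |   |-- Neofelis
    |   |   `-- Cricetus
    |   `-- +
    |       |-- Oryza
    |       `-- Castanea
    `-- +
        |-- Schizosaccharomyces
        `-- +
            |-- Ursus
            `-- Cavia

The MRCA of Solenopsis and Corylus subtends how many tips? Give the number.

The MRCA of Solenopsis and Corylus is the node subtending (Corylus,(Meleagris,((Callithrix,Solenopsis),Pan))).
That clade contains 5 terminal taxa: Callithrix, Corylus, Meleagris, Pan, Solenopsis.

5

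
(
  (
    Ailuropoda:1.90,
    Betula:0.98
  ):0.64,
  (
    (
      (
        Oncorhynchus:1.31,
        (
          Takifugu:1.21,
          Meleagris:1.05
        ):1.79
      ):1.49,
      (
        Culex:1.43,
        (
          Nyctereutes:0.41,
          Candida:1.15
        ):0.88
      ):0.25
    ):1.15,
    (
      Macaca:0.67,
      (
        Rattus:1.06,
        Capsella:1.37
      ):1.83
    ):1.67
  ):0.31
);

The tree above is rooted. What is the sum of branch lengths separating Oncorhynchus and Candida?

The path runs Oncorhynchus → … → MRCA → … → Candida; the MRCA is the node subtending ((Oncorhynchus,(Takifugu,Meleagris)),(Culex,(Nyctereutes,Candida))).
Branch lengths along that path: 1.31 + 1.49 + 0.25 + 0.88 + 1.15 = 5.08.

5.08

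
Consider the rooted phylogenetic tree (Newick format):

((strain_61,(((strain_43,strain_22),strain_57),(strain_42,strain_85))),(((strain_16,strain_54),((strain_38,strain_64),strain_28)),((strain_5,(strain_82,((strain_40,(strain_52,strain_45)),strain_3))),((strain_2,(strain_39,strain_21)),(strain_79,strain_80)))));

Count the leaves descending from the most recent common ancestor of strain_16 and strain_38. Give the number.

5

The MRCA of strain_16 and strain_38 is the node subtending ((strain_16,strain_54),((strain_38,strain_64),strain_28)).
That clade contains 5 terminal taxa: strain_16, strain_28, strain_38, strain_54, strain_64.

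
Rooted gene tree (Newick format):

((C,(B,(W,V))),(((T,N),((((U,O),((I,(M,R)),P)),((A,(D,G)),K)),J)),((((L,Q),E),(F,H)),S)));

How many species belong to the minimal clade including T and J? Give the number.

13

The MRCA of T and J is the node subtending ((T,N),((((U,O),((I,(M,R)),P)),((A,(D,G)),K)),J)).
That clade contains 13 terminal taxa: A, D, G, I, J, K, M, N, O, P, R, T, U.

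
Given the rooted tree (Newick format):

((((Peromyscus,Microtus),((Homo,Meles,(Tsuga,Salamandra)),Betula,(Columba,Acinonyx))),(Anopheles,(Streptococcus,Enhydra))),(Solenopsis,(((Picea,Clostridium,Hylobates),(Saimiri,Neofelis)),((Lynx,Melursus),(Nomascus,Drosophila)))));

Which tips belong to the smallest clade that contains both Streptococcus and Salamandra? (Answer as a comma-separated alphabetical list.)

Tracing Streptococcus: it sits inside (Streptococcus,Enhydra).
Tracing Salamandra: it sits inside (Tsuga,Salamandra).
The smallest clade enclosing both is (((Peromyscus,Microtus),((Homo,Meles,(Tsuga,Salamandra)),Betula,(Columba,Acinonyx))),(Anopheles,(Streptococcus,Enhydra))); the answer is its 12 terminal taxa in alphabetical order.

Acinonyx, Anopheles, Betula, Columba, Enhydra, Homo, Meles, Microtus, Peromyscus, Salamandra, Streptococcus, Tsuga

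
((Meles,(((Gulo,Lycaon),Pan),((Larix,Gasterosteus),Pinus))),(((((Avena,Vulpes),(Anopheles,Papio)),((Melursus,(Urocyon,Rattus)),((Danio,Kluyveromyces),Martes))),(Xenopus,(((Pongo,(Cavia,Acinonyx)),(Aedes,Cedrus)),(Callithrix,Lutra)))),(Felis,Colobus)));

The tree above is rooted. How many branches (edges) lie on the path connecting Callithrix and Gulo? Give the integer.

The MRCA of Callithrix and Gulo is the root of the tree.
From Callithrix up to that node: 6 branches. From Gulo up to the same node: 5 branches. Total: 6 + 5 = 11.

11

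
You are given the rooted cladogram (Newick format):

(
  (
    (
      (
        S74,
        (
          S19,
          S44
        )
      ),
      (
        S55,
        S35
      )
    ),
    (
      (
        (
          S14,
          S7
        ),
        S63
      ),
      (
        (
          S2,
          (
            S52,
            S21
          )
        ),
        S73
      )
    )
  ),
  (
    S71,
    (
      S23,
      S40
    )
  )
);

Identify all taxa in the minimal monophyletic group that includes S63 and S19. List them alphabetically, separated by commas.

S14, S19, S2, S21, S35, S44, S52, S55, S63, S7, S73, S74

Tracing S63: it sits inside ((S14,S7),S63).
Tracing S19: it sits inside (S19,S44).
The smallest clade enclosing both is (((S74,(S19,S44)),(S55,S35)),(((S14,S7),S63),((S2,(S52,S21)),S73))); the answer is its 12 terminal taxa in alphabetical order.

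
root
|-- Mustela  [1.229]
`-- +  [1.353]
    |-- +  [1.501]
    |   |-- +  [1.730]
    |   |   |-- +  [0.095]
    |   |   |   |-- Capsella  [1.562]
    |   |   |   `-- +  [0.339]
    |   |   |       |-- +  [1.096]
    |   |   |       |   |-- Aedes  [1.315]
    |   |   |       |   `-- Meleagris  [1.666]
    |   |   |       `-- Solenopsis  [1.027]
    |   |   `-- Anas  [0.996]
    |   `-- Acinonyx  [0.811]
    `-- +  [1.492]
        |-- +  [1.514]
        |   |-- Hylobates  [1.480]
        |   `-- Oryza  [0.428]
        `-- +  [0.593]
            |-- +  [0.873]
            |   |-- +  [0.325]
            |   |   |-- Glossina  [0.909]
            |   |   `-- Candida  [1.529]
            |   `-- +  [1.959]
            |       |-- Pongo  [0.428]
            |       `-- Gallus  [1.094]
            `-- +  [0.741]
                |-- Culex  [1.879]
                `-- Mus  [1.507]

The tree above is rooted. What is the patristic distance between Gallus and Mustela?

The path runs Gallus → … → MRCA → … → Mustela; the MRCA is the root of the tree.
Branch lengths along that path: 1.094 + 1.959 + 0.873 + 0.593 + 1.492 + 1.353 + 1.229 = 8.593.

8.593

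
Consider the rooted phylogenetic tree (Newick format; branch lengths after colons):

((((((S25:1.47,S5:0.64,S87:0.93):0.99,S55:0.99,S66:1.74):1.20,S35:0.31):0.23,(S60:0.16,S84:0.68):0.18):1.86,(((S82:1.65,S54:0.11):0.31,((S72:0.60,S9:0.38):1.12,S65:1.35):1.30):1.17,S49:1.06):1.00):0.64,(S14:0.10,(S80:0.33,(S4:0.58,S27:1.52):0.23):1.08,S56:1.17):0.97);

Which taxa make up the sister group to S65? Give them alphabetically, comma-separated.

S72, S9

S65 attaches to the tree at the node subtending ((S72,S9),S65).
The other lineage descending from that same node — the sister group — is (S72,S9); its 2 tips in alphabetical order are the answer.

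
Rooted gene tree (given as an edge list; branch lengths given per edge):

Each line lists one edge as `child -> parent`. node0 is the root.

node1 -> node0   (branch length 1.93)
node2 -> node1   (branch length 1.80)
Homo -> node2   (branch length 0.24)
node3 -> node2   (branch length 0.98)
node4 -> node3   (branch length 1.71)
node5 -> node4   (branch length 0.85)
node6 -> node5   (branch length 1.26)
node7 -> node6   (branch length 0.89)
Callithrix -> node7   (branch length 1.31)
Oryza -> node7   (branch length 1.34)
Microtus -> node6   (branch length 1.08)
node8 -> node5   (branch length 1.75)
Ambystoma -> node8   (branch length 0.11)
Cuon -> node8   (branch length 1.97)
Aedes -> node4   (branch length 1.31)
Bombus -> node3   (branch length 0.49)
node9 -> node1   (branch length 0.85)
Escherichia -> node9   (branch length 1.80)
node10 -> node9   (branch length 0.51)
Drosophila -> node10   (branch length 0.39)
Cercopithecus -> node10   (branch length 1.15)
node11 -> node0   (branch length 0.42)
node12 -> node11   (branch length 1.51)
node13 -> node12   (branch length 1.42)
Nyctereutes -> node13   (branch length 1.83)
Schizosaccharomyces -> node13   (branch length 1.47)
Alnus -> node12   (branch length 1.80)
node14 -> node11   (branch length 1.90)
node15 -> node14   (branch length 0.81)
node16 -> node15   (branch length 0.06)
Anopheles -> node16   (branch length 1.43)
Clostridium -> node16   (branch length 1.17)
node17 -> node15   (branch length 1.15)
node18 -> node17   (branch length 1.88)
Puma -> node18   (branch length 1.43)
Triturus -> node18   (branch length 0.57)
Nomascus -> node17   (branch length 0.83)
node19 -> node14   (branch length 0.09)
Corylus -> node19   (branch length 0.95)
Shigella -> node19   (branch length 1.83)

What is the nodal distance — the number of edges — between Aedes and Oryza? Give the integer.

The MRCA of Aedes and Oryza is the node subtending ((((Callithrix,Oryza),Microtus),(Ambystoma,Cuon)),Aedes).
From Aedes up to that node: 1 branch. From Oryza up to the same node: 4 branches. Total: 1 + 4 = 5.

5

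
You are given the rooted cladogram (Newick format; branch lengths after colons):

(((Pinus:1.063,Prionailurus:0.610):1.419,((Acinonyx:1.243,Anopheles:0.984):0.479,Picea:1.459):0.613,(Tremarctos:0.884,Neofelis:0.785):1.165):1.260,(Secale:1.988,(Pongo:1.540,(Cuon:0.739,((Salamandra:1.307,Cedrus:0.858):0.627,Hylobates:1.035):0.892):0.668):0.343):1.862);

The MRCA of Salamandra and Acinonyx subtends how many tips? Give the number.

The MRCA of Salamandra and Acinonyx is the root, so the clade is the entire tree.
That clade contains 13 terminal taxa: Acinonyx, Anopheles, Cedrus, Cuon, Hylobates, Neofelis, Picea, Pinus, Pongo, Prionailurus, Salamandra, Secale, Tremarctos.

13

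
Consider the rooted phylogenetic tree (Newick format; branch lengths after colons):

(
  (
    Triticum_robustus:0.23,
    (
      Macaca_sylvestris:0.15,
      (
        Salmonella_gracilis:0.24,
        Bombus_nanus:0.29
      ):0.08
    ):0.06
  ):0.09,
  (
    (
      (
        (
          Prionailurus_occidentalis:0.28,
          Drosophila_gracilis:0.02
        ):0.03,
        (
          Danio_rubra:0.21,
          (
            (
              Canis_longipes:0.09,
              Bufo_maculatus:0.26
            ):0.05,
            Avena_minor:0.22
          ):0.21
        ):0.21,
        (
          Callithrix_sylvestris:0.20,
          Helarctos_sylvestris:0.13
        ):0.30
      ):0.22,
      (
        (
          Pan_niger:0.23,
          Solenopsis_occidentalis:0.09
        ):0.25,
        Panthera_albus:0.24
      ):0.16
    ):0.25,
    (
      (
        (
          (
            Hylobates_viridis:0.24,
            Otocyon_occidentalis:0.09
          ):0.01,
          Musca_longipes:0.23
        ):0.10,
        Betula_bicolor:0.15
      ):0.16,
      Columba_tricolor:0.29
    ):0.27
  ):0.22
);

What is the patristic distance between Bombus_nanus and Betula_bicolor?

1.32

The path runs Bombus_nanus → … → MRCA → … → Betula_bicolor; the MRCA is the root of the tree.
Branch lengths along that path: 0.29 + 0.08 + 0.06 + 0.09 + 0.22 + 0.27 + 0.16 + 0.15 = 1.32.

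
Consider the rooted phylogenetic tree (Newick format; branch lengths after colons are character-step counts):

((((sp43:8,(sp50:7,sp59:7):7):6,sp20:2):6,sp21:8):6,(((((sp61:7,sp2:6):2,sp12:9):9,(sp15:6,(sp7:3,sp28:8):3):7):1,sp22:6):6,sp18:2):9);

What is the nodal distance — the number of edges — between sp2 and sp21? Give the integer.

8

The MRCA of sp2 and sp21 is the root of the tree.
From sp2 up to that node: 6 branches. From sp21 up to the same node: 2 branches. Total: 6 + 2 = 8.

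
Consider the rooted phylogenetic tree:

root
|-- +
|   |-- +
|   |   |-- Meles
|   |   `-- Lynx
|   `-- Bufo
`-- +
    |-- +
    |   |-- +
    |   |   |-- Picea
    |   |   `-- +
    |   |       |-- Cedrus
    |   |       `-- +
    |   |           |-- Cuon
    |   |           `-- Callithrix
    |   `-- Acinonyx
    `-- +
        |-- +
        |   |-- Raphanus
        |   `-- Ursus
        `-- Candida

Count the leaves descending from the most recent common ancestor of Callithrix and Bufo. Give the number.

11

The MRCA of Callithrix and Bufo is the root, so the clade is the entire tree.
That clade contains 11 terminal taxa: Acinonyx, Bufo, Callithrix, Candida, Cedrus, Cuon, Lynx, Meles, Picea, Raphanus, Ursus.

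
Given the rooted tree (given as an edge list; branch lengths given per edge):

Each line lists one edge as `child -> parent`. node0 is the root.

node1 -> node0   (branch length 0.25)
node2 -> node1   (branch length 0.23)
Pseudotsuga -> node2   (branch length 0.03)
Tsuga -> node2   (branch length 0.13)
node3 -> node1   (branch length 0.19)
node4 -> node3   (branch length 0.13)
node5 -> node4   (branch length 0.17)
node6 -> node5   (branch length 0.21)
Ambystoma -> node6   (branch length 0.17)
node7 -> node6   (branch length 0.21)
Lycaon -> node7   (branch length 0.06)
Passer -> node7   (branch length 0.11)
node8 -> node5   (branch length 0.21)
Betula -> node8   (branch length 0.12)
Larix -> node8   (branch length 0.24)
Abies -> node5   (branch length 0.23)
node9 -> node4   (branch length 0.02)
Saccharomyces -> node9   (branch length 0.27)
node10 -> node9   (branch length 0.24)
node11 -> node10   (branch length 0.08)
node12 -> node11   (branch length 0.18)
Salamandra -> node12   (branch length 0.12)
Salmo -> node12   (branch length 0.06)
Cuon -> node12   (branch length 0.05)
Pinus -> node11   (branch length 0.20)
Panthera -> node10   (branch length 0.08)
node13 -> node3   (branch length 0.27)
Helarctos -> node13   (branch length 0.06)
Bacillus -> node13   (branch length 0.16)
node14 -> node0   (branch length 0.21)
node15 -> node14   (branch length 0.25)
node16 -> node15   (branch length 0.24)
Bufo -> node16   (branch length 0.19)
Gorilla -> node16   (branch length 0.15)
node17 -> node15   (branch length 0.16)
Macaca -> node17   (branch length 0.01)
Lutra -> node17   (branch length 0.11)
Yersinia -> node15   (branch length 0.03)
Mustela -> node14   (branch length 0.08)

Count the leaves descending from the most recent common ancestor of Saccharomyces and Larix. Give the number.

12

The MRCA of Saccharomyces and Larix is the node subtending (((Ambystoma,(Lycaon,Passer)),(Betula,Larix),Abies),(Saccharomyces,(((Salamandra,Salmo,Cuon),Pinus),Panthera))).
That clade contains 12 terminal taxa: Abies, Ambystoma, Betula, Cuon, Larix, Lycaon, Panthera, Passer, Pinus, Saccharomyces, Salamandra, Salmo.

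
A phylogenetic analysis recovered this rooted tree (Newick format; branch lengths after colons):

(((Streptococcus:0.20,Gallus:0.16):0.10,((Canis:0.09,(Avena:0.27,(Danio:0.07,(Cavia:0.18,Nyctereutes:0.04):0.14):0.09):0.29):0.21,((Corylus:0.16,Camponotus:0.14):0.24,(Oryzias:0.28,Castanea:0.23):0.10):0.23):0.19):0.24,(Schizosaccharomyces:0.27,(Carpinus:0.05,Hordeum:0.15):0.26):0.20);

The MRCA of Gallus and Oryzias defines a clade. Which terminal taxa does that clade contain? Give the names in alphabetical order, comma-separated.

Tracing Gallus: it sits inside (Streptococcus,Gallus).
Tracing Oryzias: it sits inside (Oryzias,Castanea).
The smallest clade enclosing both is ((Streptococcus,Gallus),((Canis,(Avena,(Danio,(Cavia,Nyctereutes)))),((Corylus,Camponotus),(Oryzias,Castanea)))); the answer is its 11 terminal taxa in alphabetical order.

Avena, Camponotus, Canis, Castanea, Cavia, Corylus, Danio, Gallus, Nyctereutes, Oryzias, Streptococcus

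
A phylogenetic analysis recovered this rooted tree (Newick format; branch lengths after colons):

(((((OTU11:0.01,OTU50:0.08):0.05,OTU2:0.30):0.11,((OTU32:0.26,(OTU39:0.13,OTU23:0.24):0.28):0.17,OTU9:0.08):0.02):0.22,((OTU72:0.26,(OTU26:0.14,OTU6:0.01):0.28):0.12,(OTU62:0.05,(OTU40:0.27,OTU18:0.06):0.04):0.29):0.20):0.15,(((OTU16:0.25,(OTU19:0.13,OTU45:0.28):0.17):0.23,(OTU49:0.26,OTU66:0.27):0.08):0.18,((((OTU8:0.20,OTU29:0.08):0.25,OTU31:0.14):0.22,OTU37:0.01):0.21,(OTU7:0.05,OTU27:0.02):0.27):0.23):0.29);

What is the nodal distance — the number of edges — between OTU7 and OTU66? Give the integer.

6

The MRCA of OTU7 and OTU66 is the node subtending (((OTU16,(OTU19,OTU45)),(OTU49,OTU66)),((((OTU8,OTU29),OTU31),OTU37),(OTU7,OTU27))).
From OTU7 up to that node: 3 branches. From OTU66 up to the same node: 3 branches. Total: 3 + 3 = 6.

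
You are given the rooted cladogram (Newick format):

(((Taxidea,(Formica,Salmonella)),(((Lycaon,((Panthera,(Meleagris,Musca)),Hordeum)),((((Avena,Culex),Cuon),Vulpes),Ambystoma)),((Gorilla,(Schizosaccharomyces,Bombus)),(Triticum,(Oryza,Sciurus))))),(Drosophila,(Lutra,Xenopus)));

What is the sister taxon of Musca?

Meleagris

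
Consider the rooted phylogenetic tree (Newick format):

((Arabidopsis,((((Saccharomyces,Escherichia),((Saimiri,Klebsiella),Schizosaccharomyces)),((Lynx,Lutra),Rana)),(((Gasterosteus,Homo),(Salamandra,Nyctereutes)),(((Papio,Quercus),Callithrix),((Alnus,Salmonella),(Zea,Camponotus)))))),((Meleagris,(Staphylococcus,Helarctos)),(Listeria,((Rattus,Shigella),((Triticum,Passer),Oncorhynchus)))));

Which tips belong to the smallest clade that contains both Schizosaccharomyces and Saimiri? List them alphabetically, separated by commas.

Klebsiella, Saimiri, Schizosaccharomyces

Tracing Schizosaccharomyces: it sits inside ((Saimiri,Klebsiella),Schizosaccharomyces).
Tracing Saimiri: it sits inside (Saimiri,Klebsiella).
The smallest clade enclosing both is ((Saimiri,Klebsiella),Schizosaccharomyces); the answer is its 3 terminal taxa in alphabetical order.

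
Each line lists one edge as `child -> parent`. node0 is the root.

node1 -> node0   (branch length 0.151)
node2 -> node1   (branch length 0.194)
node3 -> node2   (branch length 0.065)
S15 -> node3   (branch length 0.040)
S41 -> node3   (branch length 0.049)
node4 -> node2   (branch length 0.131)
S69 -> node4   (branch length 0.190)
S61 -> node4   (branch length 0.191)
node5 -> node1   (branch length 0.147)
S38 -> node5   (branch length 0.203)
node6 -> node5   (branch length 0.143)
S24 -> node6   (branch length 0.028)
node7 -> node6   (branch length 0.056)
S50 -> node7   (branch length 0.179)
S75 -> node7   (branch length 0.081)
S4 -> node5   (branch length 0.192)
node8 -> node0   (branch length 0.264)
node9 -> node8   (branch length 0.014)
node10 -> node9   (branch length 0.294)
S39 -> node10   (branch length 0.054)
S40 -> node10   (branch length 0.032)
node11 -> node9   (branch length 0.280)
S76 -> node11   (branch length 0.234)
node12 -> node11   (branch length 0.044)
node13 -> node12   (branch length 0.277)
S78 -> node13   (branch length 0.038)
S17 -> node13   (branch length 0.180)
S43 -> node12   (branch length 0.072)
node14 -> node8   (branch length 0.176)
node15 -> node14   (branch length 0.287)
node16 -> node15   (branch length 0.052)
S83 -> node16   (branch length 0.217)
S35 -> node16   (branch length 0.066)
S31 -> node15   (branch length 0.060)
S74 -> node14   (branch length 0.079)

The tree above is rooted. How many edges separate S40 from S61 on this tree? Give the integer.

8

The MRCA of S40 and S61 is the root of the tree.
From S40 up to that node: 4 branches. From S61 up to the same node: 4 branches. Total: 4 + 4 = 8.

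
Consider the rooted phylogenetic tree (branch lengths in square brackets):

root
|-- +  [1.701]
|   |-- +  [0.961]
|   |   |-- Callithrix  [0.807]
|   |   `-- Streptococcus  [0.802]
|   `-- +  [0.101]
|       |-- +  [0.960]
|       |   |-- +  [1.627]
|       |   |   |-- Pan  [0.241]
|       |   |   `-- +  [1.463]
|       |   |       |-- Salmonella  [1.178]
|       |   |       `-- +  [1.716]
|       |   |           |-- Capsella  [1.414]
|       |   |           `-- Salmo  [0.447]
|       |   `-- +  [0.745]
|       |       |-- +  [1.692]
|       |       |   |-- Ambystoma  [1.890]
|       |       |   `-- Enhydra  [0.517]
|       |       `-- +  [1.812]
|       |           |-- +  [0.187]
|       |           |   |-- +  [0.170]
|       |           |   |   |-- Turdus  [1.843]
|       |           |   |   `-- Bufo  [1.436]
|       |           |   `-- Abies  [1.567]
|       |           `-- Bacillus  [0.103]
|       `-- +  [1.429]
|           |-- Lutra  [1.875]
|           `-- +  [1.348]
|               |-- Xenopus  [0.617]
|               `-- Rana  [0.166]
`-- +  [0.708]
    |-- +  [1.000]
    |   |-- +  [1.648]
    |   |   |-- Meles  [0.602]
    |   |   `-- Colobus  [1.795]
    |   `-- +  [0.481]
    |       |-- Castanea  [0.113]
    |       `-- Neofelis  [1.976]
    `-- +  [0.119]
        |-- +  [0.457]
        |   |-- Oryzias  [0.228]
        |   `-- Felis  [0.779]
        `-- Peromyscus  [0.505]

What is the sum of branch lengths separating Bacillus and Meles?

9.380

The path runs Bacillus → … → MRCA → … → Meles; the MRCA is the root of the tree.
Branch lengths along that path: 0.103 + 1.812 + 0.745 + 0.960 + 0.101 + 1.701 + 0.708 + 1.000 + 1.648 + 0.602 = 9.380.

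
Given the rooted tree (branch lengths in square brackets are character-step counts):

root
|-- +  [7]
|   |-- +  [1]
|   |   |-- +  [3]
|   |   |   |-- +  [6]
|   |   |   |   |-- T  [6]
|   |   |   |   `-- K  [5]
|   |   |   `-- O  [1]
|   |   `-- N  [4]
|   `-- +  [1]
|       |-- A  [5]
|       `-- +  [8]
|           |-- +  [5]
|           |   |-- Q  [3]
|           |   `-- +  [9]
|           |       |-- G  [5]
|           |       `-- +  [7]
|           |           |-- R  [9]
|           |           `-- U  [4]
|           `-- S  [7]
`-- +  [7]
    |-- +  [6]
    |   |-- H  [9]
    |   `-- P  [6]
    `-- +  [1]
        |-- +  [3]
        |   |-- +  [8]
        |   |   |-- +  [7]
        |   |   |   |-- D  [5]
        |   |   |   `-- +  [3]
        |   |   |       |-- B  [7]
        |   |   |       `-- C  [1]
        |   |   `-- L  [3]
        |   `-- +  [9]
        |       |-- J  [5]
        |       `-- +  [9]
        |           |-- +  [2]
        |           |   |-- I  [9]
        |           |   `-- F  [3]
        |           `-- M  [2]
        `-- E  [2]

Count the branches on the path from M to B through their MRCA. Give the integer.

7

The MRCA of M and B is the node subtending (((D,(B,C)),L),(J,((I,F),M))).
From M up to that node: 3 branches. From B up to the same node: 4 branches. Total: 3 + 4 = 7.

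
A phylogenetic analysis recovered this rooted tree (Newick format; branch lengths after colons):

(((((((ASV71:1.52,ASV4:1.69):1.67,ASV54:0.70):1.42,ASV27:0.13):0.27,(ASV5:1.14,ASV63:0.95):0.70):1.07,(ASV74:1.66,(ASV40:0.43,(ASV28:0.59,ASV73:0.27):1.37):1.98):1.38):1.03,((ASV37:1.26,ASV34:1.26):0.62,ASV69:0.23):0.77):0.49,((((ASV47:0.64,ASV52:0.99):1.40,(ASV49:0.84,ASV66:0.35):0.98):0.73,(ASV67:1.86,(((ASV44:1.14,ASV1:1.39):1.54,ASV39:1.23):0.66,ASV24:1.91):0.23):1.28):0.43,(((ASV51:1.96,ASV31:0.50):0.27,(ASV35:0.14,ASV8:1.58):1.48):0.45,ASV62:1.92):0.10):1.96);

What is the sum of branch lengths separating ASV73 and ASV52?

The path runs ASV73 → … → MRCA → … → ASV52; the MRCA is the root of the tree.
Branch lengths along that path: 0.27 + 1.37 + 1.98 + 1.38 + 1.03 + 0.49 + 1.96 + 0.43 + 0.73 + 1.40 + 0.99 = 12.03.

12.03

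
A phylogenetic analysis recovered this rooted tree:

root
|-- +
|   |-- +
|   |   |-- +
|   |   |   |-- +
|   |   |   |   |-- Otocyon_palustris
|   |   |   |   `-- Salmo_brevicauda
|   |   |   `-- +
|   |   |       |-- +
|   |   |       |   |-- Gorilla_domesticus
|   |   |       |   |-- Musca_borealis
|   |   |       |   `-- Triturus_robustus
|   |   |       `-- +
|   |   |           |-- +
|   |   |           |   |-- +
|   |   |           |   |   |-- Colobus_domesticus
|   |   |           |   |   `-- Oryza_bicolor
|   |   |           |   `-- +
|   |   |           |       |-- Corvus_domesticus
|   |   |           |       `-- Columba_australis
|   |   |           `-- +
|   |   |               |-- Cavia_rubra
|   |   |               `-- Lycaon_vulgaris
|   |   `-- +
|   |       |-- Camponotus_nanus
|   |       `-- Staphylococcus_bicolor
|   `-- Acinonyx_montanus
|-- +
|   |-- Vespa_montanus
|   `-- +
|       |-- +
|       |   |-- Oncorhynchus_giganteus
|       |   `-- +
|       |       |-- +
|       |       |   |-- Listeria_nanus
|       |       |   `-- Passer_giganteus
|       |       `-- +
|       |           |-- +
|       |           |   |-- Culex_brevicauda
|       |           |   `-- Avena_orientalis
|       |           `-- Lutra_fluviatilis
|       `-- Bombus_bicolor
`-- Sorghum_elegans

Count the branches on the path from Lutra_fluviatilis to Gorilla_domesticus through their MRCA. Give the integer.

12

The MRCA of Lutra_fluviatilis and Gorilla_domesticus is the root of the tree.
From Lutra_fluviatilis up to that node: 6 branches. From Gorilla_domesticus up to the same node: 6 branches. Total: 6 + 6 = 12.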